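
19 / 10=1.90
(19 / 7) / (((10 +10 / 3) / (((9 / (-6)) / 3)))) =-57 / 560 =-0.10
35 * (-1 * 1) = -35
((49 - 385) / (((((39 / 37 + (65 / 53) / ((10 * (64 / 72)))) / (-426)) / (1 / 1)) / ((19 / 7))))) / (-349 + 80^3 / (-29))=-117836207616 / 6509282507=-18.10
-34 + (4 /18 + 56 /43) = -12568 /387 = -32.48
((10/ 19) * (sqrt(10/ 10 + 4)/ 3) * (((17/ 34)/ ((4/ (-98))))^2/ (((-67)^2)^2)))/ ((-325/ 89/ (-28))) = 1495823 * sqrt(5)/ 149319806610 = 0.00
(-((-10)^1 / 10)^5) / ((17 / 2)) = 2 / 17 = 0.12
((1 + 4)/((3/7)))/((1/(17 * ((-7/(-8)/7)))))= 24.79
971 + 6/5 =4861/5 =972.20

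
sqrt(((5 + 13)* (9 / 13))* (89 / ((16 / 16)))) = 9* sqrt(2314) / 13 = 33.30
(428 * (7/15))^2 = 8976016/225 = 39893.40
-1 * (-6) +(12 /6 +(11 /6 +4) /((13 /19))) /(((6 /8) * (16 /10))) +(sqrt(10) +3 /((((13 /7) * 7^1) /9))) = sqrt(10) +7885 /468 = 20.01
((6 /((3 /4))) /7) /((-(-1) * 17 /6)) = 48 /119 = 0.40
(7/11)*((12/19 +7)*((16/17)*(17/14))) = 1160/209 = 5.55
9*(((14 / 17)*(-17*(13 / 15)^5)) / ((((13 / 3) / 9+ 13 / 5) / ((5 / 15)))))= -199927 / 30000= -6.66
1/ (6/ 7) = 7/ 6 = 1.17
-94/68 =-47/34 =-1.38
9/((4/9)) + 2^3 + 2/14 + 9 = 1047/28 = 37.39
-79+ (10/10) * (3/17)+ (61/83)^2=-9168003/117113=-78.28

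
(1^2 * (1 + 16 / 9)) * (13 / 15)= 65 / 27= 2.41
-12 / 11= -1.09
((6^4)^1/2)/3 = 216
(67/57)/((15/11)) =737/855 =0.86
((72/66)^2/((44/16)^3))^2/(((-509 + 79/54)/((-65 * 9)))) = 2683085783040/710866996039607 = 0.00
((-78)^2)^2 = 37015056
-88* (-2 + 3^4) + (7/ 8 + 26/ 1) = -55401/ 8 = -6925.12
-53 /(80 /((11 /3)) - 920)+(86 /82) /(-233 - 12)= 1086279 /19848920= 0.05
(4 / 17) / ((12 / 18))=6 / 17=0.35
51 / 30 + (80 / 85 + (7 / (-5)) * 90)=-123.36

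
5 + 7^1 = 12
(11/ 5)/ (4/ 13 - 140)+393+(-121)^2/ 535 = 81679167/ 194312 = 420.35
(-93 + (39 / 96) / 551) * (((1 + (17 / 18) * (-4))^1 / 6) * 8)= 40994075 / 119016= 344.44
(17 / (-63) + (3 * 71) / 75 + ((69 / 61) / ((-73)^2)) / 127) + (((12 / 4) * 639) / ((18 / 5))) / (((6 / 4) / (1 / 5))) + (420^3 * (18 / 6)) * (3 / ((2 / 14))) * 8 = 37340352073.57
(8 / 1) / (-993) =-8 / 993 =-0.01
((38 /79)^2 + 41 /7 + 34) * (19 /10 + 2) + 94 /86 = 2957541809 /18785410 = 157.44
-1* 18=-18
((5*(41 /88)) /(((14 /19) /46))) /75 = 17917 /9240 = 1.94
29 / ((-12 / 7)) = -203 / 12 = -16.92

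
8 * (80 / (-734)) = -320 / 367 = -0.87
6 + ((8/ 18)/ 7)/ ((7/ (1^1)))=6.01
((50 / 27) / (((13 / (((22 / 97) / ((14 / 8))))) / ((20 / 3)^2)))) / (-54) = -880000 / 57913947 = -0.02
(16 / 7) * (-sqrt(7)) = -16 * sqrt(7) / 7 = -6.05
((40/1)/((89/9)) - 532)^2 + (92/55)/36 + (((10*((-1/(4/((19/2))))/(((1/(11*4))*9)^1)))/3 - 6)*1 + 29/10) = 6556397913181/23525370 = 278694.78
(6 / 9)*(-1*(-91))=182 / 3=60.67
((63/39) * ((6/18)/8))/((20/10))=0.03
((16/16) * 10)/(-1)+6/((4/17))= 31/2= 15.50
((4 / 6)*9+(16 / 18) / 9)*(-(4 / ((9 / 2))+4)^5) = -81468614656 / 4782969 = -17033.06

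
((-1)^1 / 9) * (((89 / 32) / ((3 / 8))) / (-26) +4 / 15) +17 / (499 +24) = 253847 / 7342920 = 0.03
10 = 10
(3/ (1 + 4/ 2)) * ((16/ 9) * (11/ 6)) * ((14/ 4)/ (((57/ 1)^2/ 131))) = 0.46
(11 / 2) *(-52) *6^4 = -370656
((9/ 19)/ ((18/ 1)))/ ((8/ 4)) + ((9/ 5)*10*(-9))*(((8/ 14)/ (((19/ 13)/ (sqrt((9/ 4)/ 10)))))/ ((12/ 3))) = 1/ 76 - 3159*sqrt(10)/ 1330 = -7.50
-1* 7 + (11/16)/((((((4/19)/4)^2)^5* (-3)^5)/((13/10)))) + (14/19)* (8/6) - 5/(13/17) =-216555391412368961/9603360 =-22549960785.85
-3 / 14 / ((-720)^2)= -1 / 2419200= -0.00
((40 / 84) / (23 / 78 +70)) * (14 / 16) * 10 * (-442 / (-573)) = 143650 / 3141759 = 0.05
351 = 351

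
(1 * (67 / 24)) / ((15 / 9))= 1.68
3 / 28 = 0.11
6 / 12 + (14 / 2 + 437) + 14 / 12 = 1337 / 3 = 445.67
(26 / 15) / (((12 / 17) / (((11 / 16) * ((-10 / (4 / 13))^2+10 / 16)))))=4110821 / 2304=1784.21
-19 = -19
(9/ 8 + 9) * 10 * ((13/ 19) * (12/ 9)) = 1755/ 19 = 92.37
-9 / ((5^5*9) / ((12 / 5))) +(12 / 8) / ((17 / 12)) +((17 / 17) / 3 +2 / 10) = 1268138 / 796875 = 1.59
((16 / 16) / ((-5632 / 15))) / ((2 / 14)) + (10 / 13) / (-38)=-54095 / 1391104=-0.04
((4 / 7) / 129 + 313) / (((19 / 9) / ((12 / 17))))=10175148 / 97223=104.66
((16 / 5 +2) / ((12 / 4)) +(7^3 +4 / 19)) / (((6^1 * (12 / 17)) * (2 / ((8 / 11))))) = 1671253 / 56430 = 29.62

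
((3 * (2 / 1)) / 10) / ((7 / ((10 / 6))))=1 / 7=0.14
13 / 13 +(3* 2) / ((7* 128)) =1.01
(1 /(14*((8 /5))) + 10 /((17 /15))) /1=16885 /1904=8.87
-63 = -63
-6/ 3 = -2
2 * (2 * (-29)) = -116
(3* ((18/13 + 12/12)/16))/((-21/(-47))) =1457/1456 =1.00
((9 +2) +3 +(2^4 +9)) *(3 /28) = 117 /28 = 4.18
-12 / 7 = -1.71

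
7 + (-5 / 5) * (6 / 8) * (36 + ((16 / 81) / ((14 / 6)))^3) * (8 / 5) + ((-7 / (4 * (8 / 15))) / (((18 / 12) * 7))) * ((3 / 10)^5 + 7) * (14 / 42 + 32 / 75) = -681676624102991 / 18003384000000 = -37.86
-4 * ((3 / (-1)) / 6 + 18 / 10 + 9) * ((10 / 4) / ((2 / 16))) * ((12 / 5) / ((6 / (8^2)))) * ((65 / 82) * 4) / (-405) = 2742272 / 16605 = 165.15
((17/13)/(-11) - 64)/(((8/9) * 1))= -82521/1144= -72.13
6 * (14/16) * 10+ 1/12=631/12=52.58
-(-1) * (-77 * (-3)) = 231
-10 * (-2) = 20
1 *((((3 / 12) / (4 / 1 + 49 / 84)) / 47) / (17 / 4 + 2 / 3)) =36 / 152515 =0.00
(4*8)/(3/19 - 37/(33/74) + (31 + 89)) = 20064/23317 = 0.86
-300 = -300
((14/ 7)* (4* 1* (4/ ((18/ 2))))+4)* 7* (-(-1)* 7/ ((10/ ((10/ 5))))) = 3332/ 45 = 74.04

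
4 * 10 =40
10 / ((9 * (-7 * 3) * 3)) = -10 / 567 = -0.02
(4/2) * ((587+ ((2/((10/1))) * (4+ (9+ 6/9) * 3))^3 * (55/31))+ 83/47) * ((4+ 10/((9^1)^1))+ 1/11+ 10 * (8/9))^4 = 59619579856950/688127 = 86640372.86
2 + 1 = 3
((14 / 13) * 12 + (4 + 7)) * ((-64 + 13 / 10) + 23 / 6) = -274613 / 195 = -1408.27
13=13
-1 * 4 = -4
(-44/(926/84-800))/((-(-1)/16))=29568/33137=0.89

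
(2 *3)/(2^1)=3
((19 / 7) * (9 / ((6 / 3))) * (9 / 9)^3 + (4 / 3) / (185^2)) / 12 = 17557481 / 17249400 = 1.02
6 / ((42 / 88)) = 88 / 7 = 12.57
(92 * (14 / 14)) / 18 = 46 / 9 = 5.11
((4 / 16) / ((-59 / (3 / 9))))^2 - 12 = -6015167 / 501264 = -12.00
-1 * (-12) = 12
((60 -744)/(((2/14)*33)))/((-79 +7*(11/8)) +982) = -1824/11473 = -0.16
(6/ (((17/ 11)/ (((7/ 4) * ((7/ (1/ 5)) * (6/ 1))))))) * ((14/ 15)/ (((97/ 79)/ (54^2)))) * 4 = 20859920928/ 1649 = 12650043.01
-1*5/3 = -5/3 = -1.67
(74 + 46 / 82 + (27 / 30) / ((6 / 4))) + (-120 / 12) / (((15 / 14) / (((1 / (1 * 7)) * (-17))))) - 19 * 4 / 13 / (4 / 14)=618542 / 7995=77.37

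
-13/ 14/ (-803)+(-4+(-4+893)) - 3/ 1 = 9915457/ 11242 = 882.00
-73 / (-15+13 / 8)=584 / 107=5.46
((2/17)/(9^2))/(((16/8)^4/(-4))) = -1/2754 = -0.00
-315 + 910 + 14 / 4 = 1197 / 2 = 598.50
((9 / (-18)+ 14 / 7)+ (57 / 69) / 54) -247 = -152446 / 621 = -245.48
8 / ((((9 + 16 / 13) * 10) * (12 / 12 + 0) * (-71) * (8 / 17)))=-221 / 94430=-0.00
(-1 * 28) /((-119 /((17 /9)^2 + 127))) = 42304 /1377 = 30.72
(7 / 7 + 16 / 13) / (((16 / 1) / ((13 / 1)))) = 29 / 16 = 1.81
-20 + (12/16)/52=-19.99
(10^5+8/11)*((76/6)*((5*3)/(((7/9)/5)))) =1343581200/11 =122143745.45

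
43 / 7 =6.14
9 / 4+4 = 25 / 4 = 6.25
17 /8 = 2.12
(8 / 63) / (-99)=-8 / 6237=-0.00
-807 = -807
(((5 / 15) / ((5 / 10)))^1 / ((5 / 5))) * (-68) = -136 / 3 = -45.33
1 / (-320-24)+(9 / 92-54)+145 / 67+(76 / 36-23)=-346512083 / 4770936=-72.63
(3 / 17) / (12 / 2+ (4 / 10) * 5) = 3 / 136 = 0.02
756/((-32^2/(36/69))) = -567/1472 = -0.39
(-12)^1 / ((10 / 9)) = -54 / 5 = -10.80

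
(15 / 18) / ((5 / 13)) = 13 / 6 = 2.17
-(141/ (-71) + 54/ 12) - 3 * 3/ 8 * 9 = -12.64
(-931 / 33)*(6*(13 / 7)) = -3458 / 11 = -314.36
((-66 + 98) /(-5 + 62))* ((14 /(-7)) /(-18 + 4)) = 32 /399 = 0.08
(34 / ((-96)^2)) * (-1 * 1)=-17 / 4608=-0.00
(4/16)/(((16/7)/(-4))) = -7/16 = -0.44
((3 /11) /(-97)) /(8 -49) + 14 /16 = 306253 /349976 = 0.88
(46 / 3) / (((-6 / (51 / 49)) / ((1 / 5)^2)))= -391 / 3675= -0.11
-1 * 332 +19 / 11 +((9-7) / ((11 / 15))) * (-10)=-3933 / 11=-357.55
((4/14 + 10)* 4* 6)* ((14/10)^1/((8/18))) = 3888/5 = 777.60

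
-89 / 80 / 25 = -89 / 2000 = -0.04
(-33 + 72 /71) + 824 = 56233 /71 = 792.01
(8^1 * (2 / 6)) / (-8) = -1 / 3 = -0.33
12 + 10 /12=77 /6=12.83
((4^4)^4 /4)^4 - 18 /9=1329227995784915872903807060280344574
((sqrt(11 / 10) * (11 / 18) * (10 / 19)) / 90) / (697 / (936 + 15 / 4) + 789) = 13783 * sqrt(110) / 30458236140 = 0.00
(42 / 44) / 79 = 21 / 1738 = 0.01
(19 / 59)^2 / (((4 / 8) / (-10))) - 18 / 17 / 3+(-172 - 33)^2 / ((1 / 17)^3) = 12218205513399 / 59177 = 206468822.57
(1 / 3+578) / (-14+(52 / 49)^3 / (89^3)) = -143898987823535 / 3483433289178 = -41.31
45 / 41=1.10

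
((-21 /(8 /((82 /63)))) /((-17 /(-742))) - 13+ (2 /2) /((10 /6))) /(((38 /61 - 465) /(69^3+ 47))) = 825516499082 /7223385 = 114283.88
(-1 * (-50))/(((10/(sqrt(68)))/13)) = 130 * sqrt(17) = 536.00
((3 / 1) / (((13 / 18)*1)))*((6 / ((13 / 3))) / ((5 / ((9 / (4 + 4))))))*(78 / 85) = 6561 / 5525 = 1.19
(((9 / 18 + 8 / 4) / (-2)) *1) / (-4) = 5 / 16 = 0.31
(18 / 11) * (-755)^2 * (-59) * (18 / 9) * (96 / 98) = -107820387.38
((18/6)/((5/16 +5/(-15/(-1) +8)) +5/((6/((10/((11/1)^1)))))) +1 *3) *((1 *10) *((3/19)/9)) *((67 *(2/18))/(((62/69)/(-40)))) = -1712297560/5525409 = -309.90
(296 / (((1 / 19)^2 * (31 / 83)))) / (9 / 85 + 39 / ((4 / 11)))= 3015476320 / 1131531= 2664.95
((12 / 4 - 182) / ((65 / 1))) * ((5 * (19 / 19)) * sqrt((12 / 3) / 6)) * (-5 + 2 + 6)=-179 * sqrt(6) / 13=-33.73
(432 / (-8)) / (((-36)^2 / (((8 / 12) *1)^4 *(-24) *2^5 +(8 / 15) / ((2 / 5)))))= 1015 / 162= 6.27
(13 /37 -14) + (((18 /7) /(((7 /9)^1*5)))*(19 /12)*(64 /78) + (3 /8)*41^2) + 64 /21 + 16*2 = 652.63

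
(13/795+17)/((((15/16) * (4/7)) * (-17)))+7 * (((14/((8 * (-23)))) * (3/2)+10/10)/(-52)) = -3855514537/1939672800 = -1.99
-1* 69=-69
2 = 2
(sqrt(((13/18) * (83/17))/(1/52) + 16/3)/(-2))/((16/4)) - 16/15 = -sqrt(490790)/408 - 16/15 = -2.78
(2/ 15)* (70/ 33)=28/ 99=0.28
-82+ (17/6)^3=-12799/216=-59.25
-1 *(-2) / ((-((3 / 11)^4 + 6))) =-29282 / 87927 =-0.33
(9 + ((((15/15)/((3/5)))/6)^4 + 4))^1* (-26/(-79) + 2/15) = 187047881/31099140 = 6.01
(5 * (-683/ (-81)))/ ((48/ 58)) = 99035/ 1944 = 50.94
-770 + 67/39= -29963/39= -768.28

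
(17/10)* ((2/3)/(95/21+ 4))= 119/895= 0.13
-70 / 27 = -2.59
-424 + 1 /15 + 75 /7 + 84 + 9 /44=-1520047 /4620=-329.01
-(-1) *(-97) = -97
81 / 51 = 27 / 17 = 1.59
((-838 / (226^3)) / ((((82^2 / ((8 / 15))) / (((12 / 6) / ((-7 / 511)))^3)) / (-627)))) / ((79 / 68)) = -9266117296304 / 958076393515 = -9.67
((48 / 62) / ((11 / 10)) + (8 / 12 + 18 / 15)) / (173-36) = 13148 / 700755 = 0.02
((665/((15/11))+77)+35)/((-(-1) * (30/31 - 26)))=-55769/2328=-23.96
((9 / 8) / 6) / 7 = 3 / 112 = 0.03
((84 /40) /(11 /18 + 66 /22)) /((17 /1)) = 189 /5525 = 0.03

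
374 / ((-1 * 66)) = -17 / 3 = -5.67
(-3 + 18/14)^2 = 144/49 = 2.94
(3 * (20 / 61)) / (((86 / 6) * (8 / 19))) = 855 / 5246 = 0.16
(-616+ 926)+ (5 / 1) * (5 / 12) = 312.08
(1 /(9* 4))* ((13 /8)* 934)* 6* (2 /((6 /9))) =6071 /8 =758.88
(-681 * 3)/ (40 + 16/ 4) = -2043/ 44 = -46.43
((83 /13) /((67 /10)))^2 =688900 /758641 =0.91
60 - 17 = 43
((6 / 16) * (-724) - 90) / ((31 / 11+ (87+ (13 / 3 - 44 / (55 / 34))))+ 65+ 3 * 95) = -119295 / 137594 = -0.87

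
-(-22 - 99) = 121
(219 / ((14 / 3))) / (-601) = -657 / 8414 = -0.08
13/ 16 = 0.81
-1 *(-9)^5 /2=59049 /2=29524.50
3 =3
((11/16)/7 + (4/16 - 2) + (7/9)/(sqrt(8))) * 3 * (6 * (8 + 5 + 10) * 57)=-2182815/56 + 9177 * sqrt(2)/2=-32489.72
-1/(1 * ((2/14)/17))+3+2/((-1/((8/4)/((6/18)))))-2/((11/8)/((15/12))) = -1428/11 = -129.82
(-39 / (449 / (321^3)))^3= -2146540627270191190986027639 / 90518849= -23713741955227371384.12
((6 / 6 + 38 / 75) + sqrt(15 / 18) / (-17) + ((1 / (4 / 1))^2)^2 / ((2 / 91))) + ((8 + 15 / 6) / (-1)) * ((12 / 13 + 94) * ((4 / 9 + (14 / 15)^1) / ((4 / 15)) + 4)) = -4560023147 / 499200- sqrt(30) / 102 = -9134.72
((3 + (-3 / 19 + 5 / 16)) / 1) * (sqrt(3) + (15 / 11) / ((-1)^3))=-14385 / 3344 + 959 * sqrt(3) / 304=1.16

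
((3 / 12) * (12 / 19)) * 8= 24 / 19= 1.26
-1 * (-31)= 31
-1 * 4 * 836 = -3344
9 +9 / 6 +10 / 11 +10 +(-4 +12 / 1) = 647 / 22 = 29.41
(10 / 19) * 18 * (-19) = -180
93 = 93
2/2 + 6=7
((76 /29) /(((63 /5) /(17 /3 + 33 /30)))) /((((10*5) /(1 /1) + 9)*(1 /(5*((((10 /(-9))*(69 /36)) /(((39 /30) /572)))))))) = -4807000 /43011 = -111.76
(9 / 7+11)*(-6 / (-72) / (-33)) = -0.03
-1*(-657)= 657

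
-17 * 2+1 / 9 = -305 / 9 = -33.89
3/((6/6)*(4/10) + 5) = 5/9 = 0.56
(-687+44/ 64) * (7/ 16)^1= -76867/ 256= -300.26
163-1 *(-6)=169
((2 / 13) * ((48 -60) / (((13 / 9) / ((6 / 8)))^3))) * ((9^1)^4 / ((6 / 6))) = -387420489 / 228488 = -1695.58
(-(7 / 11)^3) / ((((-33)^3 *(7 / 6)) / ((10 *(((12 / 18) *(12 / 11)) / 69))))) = 7840 / 12101533191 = 0.00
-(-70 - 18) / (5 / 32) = 2816 / 5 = 563.20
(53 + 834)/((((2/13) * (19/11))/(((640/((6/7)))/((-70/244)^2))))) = 30282128.43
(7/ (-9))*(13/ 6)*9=-91/ 6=-15.17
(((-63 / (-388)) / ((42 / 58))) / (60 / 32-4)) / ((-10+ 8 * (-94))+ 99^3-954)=-58 / 532397789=-0.00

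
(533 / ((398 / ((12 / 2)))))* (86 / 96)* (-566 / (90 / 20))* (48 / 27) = -25944308 / 16119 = -1609.55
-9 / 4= -2.25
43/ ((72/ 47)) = 2021/ 72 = 28.07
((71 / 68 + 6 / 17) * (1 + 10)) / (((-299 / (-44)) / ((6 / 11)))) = 6270 / 5083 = 1.23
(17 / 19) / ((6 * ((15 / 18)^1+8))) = 17 / 1007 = 0.02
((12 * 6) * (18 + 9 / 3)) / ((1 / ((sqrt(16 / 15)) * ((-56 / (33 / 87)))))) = -230547.01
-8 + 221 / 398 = -2963 / 398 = -7.44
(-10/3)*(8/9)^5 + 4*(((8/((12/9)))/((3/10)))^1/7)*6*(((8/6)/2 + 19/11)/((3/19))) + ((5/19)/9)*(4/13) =3496556502380/3369158793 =1037.81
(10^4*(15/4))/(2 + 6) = 9375/2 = 4687.50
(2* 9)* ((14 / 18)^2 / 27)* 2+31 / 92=25565 / 22356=1.14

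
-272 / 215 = -1.27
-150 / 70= -15 / 7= -2.14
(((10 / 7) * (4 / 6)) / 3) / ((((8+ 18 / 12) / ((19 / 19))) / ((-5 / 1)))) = -200 / 1197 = -0.17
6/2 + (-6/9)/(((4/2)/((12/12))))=8/3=2.67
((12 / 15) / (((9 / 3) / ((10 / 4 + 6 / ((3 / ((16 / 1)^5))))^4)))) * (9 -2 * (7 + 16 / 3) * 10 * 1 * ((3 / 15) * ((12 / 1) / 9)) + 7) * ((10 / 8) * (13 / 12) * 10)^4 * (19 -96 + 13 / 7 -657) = 43693212779870217741099644393369140625 / 6912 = 6321356015606223631524833000000000.00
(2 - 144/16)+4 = -3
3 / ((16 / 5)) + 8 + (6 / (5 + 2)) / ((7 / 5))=7487 / 784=9.55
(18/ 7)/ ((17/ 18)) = 324/ 119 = 2.72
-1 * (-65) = 65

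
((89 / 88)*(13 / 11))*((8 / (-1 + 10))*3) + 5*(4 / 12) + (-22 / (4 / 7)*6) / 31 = -29231 / 11253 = -2.60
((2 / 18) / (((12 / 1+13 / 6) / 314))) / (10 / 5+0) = 314 / 255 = 1.23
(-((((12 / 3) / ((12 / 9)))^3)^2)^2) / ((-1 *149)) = 3566.72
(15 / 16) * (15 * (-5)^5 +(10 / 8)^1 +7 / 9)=-8437135 / 192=-43943.41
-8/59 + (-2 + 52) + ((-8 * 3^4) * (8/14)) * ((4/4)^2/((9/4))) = -47374/413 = -114.71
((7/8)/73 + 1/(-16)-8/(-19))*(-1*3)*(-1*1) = 24669/22192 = 1.11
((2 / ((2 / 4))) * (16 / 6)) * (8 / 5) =256 / 15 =17.07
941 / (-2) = -941 / 2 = -470.50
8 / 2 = 4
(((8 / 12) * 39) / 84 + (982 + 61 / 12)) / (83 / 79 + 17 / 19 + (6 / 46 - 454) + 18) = -954457381 / 419450220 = -2.28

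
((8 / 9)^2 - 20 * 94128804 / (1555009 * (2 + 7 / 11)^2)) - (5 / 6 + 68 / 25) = -176.95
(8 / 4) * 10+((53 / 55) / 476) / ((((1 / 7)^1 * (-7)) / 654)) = 244469 / 13090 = 18.68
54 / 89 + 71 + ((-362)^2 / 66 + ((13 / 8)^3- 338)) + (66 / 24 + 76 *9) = 3624268013 / 1503744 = 2410.16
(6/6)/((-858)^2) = 1/736164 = 0.00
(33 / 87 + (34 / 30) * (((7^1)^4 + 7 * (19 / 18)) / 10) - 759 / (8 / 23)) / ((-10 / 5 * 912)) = 298917289 / 285638400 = 1.05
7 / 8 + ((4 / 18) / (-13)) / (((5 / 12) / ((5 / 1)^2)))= -47 / 312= -0.15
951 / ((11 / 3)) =2853 / 11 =259.36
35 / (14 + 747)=35 / 761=0.05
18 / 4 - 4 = 0.50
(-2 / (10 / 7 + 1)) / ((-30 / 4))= 28 / 255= 0.11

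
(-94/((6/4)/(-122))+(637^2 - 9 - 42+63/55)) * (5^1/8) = 68205139/264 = 258352.80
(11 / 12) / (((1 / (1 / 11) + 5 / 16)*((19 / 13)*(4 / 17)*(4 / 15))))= 12155 / 13756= 0.88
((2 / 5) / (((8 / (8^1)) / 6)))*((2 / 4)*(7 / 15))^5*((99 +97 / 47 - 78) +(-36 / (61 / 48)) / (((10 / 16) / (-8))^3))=89491193403857 / 907136718750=98.65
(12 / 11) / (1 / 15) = 180 / 11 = 16.36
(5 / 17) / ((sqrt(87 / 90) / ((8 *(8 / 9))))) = 320 *sqrt(870) / 4437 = 2.13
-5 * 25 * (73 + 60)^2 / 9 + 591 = -2205806 / 9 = -245089.56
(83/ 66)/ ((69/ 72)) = 1.31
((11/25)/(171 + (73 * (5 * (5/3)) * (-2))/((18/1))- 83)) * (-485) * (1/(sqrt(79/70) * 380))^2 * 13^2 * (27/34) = -920188269/106854989200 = -0.01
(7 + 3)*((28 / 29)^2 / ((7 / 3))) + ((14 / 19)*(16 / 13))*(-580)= -108432800 / 207727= -522.00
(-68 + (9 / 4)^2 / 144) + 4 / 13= -225163 / 3328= -67.66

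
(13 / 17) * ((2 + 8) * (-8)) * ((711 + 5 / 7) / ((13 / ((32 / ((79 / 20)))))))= -27133.11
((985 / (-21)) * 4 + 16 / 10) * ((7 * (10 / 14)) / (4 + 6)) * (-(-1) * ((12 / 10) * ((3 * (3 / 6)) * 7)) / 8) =-14649 / 100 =-146.49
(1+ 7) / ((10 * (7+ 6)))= 4 / 65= 0.06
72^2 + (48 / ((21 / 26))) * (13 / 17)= 622304 / 119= 5229.45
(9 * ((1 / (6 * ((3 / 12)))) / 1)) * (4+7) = 66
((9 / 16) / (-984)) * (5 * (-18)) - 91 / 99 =-225419 / 259776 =-0.87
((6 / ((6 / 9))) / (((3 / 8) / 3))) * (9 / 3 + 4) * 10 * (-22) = -110880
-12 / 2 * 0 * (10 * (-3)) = 0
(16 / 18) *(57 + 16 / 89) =40712 / 801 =50.83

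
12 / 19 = 0.63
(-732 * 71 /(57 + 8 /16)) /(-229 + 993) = -25986 /21965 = -1.18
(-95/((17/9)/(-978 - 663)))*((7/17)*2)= 19642770/289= 67968.06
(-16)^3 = -4096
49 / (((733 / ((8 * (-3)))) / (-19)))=22344 / 733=30.48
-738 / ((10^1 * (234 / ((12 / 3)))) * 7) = -0.18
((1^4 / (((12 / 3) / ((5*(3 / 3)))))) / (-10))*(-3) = 3 / 8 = 0.38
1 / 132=0.01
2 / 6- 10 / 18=-2 / 9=-0.22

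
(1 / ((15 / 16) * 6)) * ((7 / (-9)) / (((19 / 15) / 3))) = -56 / 171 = -0.33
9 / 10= 0.90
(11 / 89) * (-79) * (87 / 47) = -75603 / 4183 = -18.07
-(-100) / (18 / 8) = 400 / 9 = 44.44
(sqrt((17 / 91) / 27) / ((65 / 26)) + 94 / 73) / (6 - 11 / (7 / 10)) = -329 / 2482 - sqrt(4641) / 19890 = -0.14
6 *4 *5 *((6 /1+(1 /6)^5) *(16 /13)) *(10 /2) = 358900 /81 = 4430.86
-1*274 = -274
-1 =-1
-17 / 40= -0.42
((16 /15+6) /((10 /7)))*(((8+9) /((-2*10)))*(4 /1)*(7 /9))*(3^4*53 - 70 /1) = -186441227 /3375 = -55241.85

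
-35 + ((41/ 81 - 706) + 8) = -59332/ 81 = -732.49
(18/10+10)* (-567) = -33453/5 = -6690.60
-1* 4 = -4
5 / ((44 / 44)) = 5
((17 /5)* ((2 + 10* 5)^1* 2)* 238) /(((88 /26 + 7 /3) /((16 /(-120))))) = -10940384 /5575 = -1962.40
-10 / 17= -0.59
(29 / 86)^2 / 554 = 841 / 4097384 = 0.00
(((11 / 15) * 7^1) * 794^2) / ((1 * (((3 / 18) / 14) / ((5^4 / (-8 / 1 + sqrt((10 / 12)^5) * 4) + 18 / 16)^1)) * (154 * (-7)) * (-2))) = -3024231280101 / 279790- 17731012500 * sqrt(30) / 27979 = -14279991.53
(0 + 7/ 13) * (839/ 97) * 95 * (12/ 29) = 6695220/ 36569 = 183.08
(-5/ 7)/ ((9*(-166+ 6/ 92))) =230/ 480879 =0.00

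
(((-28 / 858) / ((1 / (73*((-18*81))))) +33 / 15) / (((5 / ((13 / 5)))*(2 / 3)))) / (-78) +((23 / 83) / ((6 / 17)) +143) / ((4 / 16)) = 9620741783 / 17803500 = 540.38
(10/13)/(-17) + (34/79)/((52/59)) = 15471/34918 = 0.44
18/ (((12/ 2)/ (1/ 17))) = 3/ 17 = 0.18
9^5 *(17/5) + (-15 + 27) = 1003893/5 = 200778.60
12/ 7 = 1.71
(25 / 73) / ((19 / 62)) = 1550 / 1387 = 1.12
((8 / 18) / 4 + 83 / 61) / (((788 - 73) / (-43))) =-34744 / 392535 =-0.09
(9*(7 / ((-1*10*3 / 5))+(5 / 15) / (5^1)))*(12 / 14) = -297 / 35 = -8.49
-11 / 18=-0.61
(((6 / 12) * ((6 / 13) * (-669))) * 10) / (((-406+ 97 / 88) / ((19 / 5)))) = 745712 / 51467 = 14.49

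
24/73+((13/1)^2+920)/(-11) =-98.67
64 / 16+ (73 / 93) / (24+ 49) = 373 / 93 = 4.01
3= 3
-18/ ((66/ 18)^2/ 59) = -9558/ 121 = -78.99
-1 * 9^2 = -81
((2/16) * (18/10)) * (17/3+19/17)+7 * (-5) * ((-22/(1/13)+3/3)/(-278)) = -1623609/47260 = -34.35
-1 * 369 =-369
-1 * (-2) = 2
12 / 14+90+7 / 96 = 61105 / 672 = 90.93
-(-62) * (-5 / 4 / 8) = -155 / 16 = -9.69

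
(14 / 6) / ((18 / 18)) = 7 / 3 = 2.33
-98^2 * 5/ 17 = -48020/ 17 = -2824.71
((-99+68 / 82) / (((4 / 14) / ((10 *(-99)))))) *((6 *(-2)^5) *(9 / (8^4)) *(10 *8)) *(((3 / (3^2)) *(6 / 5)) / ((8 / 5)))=-1882794375 / 656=-2870113.38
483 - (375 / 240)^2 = 123023 / 256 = 480.56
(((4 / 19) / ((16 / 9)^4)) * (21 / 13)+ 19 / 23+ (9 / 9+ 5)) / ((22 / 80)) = 3192620495 / 127981568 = 24.95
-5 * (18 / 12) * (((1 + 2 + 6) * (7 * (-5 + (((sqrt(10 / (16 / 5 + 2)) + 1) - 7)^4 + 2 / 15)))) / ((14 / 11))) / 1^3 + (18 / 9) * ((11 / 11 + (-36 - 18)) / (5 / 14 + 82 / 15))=-262466015703 / 413374 + 21963150 * sqrt(13) / 169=-166360.43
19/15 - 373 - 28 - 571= -14561/15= -970.73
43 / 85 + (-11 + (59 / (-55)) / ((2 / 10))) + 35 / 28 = -54633 / 3740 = -14.61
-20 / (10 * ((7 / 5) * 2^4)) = -5 / 56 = -0.09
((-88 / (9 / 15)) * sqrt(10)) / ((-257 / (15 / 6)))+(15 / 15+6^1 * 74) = 1100 * sqrt(10) / 771+445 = 449.51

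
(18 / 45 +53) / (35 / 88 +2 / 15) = 70488 / 701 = 100.55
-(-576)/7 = 82.29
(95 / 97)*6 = 570 / 97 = 5.88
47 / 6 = 7.83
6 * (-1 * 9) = -54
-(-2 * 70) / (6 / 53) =3710 / 3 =1236.67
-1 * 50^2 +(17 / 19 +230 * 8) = -12523 / 19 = -659.11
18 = 18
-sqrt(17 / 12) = -sqrt(51) / 6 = -1.19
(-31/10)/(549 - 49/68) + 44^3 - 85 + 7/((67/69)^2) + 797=71885435370059/836816935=85903.42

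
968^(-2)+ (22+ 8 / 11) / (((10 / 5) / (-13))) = -138423999 / 937024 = -147.73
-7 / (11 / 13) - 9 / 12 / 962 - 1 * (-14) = 242391 / 42328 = 5.73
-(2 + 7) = -9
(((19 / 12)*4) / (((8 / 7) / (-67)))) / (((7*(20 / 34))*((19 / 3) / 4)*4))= -14.24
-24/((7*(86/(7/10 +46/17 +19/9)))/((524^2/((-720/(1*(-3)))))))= -251.63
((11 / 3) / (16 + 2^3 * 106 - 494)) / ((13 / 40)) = 44 / 1443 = 0.03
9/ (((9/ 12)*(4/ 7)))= 21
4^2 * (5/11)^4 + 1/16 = 174641/234256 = 0.75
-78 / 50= -39 / 25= -1.56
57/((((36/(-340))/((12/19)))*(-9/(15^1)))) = 1700/3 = 566.67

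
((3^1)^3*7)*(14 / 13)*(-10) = -26460 / 13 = -2035.38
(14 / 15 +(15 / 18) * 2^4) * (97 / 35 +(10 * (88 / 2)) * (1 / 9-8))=-233800778 / 4725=-49481.65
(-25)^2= 625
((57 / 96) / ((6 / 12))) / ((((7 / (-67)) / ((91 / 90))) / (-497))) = 8224853 / 1440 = 5711.70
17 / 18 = 0.94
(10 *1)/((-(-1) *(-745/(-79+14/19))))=2974/2831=1.05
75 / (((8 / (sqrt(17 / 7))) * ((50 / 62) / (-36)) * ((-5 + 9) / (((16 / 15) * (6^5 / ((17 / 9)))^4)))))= -49950402854544726.89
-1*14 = -14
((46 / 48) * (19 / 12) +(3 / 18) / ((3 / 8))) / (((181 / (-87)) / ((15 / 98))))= -81925 / 567616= -0.14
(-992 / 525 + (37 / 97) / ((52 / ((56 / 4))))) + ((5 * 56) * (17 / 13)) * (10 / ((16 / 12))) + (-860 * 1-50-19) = 1815.37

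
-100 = -100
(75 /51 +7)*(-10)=-1440 /17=-84.71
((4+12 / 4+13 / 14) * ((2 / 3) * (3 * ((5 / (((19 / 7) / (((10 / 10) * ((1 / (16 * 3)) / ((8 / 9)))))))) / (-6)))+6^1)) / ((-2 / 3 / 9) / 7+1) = 43627329 / 909568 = 47.96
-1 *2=-2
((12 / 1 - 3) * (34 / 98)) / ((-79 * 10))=-153 / 38710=-0.00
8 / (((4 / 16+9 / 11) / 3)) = 1056 / 47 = 22.47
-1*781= -781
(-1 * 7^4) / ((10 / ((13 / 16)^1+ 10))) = -415373 / 160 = -2596.08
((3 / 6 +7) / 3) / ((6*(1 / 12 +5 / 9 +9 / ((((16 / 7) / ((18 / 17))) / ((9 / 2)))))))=1020 / 47491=0.02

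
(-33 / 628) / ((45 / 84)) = -77 / 785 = -0.10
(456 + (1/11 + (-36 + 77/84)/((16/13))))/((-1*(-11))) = 903061/23232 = 38.87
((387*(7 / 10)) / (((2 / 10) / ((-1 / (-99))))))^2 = 90601 / 484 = 187.19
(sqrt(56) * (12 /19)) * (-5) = -120 * sqrt(14) /19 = -23.63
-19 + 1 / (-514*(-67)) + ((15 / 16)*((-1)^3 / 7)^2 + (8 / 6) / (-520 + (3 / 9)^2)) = -1199088120765 / 63165077584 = -18.98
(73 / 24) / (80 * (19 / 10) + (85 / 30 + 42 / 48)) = 73 / 3737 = 0.02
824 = 824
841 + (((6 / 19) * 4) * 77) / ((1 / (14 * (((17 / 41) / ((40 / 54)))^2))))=1012188652 / 798475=1267.65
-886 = -886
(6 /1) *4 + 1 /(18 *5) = 2161 /90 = 24.01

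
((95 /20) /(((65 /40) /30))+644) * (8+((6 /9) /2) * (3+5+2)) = 323408 /39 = 8292.51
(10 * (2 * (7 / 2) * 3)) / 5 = 42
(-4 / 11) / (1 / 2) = -8 / 11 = -0.73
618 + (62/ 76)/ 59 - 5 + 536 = 1149.01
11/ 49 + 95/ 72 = 5447/ 3528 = 1.54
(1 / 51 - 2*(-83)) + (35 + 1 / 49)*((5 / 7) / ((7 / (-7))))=2466601 / 17493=141.01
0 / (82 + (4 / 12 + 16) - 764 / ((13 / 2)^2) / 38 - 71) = 0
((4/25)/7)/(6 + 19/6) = 24/9625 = 0.00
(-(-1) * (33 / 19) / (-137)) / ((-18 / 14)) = 77 / 7809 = 0.01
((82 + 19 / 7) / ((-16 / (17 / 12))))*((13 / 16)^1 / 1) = -131053 / 21504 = -6.09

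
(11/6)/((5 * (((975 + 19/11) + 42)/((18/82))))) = 363/4594460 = 0.00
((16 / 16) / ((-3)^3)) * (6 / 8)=-1 / 36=-0.03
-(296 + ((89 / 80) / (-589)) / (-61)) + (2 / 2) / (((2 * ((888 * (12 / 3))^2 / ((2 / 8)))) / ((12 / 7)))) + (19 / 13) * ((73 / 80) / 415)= -16890648324781723129 / 57063614661580800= -296.00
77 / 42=11 / 6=1.83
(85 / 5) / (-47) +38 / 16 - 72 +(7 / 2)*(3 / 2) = -64.74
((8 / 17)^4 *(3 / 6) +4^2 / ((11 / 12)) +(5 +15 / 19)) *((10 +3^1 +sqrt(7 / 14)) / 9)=203086525 *sqrt(2) / 157103001 +5280249650 / 157103001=35.44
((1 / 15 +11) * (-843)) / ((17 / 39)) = -1819194 / 85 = -21402.28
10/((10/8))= 8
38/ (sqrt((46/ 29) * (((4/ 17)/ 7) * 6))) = 19 * sqrt(238119)/ 138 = 67.18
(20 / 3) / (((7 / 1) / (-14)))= -40 / 3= -13.33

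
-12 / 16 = -3 / 4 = -0.75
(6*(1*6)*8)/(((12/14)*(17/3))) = 1008/17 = 59.29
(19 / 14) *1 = 19 / 14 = 1.36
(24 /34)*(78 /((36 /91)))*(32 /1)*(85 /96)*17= 201110 /3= 67036.67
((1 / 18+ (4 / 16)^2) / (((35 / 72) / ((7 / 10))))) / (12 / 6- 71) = -17 / 6900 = -0.00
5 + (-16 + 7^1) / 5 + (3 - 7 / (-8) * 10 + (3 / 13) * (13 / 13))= 15.18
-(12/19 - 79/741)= -389/741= -0.52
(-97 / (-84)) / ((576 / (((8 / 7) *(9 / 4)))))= 97 / 18816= 0.01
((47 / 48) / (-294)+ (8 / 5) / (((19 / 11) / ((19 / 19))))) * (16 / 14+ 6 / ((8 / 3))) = 1237391 / 395136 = 3.13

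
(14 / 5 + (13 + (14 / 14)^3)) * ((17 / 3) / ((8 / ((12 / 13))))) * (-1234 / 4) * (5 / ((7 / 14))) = -440538 / 13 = -33887.54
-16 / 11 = -1.45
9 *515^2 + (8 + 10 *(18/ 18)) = 2387043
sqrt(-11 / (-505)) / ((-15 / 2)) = -2 * sqrt(5555) / 7575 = -0.02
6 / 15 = 2 / 5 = 0.40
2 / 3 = 0.67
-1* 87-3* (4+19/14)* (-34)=3216/7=459.43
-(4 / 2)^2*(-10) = 40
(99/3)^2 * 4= 4356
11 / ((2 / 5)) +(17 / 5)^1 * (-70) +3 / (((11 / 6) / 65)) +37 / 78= -44471 / 429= -103.66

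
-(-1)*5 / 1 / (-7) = -5 / 7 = -0.71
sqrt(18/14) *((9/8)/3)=9 *sqrt(7)/56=0.43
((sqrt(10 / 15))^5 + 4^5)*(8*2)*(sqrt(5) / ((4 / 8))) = 128*sqrt(5)*(sqrt(6) + 6912) / 27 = 73297.44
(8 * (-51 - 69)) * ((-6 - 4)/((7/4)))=38400/7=5485.71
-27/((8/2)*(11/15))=-405/44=-9.20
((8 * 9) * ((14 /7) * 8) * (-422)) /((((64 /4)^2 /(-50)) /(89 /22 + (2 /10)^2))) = 4267053 /11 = 387913.91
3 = 3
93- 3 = 90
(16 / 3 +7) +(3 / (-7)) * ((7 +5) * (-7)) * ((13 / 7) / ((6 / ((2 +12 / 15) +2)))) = 6911 / 105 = 65.82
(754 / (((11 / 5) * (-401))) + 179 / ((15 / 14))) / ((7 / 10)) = 21994832 / 92631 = 237.45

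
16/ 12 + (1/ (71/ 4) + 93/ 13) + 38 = 128879/ 2769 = 46.54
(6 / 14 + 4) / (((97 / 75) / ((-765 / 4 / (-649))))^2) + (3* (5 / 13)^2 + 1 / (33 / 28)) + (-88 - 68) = -34763618355895915 / 225039546587856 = -154.48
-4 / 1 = -4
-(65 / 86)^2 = -4225 / 7396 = -0.57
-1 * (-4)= 4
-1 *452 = -452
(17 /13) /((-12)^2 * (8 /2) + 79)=0.00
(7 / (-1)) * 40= -280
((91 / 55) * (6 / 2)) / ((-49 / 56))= -312 / 55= -5.67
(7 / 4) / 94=7 / 376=0.02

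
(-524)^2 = 274576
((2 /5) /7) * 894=1788 /35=51.09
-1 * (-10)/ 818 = 5/ 409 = 0.01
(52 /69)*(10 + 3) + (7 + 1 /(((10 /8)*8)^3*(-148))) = 171531931 /10212000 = 16.80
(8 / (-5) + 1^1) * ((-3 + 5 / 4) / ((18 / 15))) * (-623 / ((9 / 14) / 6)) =-30527 / 6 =-5087.83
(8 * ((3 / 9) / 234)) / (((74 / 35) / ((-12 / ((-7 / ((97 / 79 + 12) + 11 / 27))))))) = 1163360 / 9233757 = 0.13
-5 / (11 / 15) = -75 / 11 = -6.82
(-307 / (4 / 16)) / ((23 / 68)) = -3630.61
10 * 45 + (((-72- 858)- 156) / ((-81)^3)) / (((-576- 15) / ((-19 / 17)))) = 800908165928 / 1779795909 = 450.00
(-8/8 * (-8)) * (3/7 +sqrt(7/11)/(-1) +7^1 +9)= 920/7 - 8 * sqrt(77)/11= 125.05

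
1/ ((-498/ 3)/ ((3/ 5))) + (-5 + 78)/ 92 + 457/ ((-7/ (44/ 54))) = -378162047/ 7216020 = -52.41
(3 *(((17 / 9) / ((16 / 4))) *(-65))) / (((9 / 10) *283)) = -5525 / 15282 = -0.36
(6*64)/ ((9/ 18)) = 768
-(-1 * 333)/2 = 333/2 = 166.50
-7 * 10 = -70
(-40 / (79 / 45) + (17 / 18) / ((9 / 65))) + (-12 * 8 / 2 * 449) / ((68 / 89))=-6140523721 / 217566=-28223.73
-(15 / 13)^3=-3375 / 2197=-1.54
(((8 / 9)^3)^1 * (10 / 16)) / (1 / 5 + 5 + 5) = 0.04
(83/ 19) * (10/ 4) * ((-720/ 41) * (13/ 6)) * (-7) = 2265900/ 779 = 2908.73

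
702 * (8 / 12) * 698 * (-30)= -9799920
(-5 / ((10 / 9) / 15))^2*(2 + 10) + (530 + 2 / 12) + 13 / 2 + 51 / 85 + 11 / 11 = 828199 / 15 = 55213.27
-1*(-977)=977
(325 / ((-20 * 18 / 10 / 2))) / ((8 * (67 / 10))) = -1625 / 4824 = -0.34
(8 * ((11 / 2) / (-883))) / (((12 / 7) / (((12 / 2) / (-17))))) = 154 / 15011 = 0.01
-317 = -317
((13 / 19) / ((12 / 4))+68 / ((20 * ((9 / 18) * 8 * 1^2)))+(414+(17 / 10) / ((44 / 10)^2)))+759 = 323928883 / 275880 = 1174.17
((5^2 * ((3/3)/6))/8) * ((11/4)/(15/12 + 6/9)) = 275/368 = 0.75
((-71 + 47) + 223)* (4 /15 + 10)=30646 /15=2043.07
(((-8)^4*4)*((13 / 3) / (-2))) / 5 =-106496 / 15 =-7099.73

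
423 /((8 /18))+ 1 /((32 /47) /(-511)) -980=-24921 /32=-778.78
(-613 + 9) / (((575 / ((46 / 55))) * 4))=-302 / 1375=-0.22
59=59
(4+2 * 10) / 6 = 4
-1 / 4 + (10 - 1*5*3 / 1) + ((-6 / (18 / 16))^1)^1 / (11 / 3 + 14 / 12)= -737 / 116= -6.35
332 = 332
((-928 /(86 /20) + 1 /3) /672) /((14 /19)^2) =-1433531 /2427264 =-0.59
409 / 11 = 37.18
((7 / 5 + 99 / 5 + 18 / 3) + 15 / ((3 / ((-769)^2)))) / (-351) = -14784161 / 1755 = -8424.02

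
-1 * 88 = -88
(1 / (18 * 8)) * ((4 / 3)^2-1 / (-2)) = 41 / 2592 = 0.02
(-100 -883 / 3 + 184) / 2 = -631 / 6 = -105.17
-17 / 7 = -2.43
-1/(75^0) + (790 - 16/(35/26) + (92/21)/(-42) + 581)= 2994412/2205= 1358.01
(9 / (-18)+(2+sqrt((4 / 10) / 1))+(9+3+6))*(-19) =-382.52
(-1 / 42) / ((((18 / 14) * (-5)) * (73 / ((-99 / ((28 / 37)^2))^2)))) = 680320443 / 448698880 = 1.52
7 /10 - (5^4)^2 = -3906243 /10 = -390624.30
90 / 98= 45 / 49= 0.92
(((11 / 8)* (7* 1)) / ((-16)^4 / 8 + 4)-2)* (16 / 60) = -131059 / 245880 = -0.53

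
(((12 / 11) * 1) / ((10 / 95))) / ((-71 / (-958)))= 139.84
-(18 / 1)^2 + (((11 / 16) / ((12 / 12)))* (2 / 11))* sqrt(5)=-324 + sqrt(5) / 8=-323.72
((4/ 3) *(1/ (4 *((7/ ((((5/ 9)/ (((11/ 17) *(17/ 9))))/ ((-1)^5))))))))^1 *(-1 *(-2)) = -10/ 231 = -0.04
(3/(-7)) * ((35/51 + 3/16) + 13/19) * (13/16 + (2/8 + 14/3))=-6642625/1736448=-3.83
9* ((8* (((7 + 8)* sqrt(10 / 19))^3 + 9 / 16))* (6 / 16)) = 34809.41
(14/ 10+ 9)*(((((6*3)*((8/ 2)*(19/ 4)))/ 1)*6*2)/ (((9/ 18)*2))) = 213408/ 5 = 42681.60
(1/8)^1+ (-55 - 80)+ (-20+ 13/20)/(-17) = -90941/680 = -133.74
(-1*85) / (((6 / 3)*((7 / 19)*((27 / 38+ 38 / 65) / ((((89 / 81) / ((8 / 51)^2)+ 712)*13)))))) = -11300637586225 / 12898368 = -876129.26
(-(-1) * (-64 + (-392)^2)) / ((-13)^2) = 908.88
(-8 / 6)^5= -1024 / 243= -4.21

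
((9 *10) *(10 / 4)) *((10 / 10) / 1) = 225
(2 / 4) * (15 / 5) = 3 / 2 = 1.50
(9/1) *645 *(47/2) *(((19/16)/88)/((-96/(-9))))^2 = 886440915/4060086272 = 0.22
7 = 7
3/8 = 0.38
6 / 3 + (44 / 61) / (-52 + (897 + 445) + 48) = 81640 / 40809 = 2.00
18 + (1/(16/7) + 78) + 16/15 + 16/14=165727/1680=98.65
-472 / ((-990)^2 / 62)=-7316 / 245025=-0.03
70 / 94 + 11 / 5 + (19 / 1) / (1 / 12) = 54272 / 235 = 230.94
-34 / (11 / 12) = -408 / 11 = -37.09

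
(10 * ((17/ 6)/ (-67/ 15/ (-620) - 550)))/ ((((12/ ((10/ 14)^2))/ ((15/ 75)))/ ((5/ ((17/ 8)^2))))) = -6200000/ 12782217567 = -0.00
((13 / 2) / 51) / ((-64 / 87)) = -377 / 2176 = -0.17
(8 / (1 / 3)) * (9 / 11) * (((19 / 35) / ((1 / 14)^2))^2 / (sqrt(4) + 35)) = 61133184 / 10175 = 6008.18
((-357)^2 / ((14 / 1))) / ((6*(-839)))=-6069 / 3356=-1.81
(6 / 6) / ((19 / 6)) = 6 / 19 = 0.32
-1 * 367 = -367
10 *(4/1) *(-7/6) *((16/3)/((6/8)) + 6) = -16520/27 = -611.85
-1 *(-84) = 84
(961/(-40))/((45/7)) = -6727/1800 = -3.74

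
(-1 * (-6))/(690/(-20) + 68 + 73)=4/71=0.06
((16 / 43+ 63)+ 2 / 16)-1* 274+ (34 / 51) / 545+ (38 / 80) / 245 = -7251600439 / 34449450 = -210.50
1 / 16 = 0.06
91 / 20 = 4.55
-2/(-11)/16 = 1/88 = 0.01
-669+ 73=-596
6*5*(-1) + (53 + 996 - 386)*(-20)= -13290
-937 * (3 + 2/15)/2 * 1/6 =-44039/180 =-244.66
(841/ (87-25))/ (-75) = -841/ 4650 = -0.18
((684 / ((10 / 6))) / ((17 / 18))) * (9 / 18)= 18468 / 85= 217.27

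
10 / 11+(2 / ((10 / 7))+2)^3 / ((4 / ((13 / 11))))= 68869 / 5500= 12.52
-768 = -768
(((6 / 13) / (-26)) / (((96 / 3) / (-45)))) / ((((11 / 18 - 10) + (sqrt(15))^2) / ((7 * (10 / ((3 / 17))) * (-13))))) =-240975 / 10504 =-22.94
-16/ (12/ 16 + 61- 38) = -64/ 95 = -0.67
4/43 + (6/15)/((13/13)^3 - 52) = 934/10965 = 0.09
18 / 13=1.38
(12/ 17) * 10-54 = -798/ 17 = -46.94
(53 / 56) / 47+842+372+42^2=2978.02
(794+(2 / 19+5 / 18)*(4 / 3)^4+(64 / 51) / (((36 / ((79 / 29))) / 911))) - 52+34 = 5897937544 / 6828543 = 863.72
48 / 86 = 24 / 43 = 0.56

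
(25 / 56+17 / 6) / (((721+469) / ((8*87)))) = 15979 / 8330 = 1.92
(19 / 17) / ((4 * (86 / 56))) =133 / 731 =0.18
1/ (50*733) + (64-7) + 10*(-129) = -45189449/ 36650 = -1233.00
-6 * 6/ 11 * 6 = -216/ 11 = -19.64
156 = 156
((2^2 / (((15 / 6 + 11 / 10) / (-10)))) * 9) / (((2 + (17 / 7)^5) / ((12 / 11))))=-20168400 / 15988181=-1.26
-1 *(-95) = 95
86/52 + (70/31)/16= 5787/3224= 1.79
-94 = -94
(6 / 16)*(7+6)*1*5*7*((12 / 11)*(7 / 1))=28665 / 22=1302.95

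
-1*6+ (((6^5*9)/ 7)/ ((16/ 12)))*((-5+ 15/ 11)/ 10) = -210414/ 77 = -2732.65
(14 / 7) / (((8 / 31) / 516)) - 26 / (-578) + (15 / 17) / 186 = 3999.05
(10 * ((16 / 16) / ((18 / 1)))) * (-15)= -25 / 3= -8.33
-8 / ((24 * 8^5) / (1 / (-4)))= 0.00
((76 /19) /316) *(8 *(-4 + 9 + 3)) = 0.81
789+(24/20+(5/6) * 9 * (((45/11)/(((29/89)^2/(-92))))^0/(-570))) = 300271/380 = 790.19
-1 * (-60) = 60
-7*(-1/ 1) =7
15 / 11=1.36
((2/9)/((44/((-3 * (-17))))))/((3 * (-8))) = -17/1584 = -0.01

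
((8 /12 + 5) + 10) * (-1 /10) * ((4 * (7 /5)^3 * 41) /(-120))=660961 /112500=5.88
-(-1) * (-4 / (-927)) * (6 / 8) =1 / 309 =0.00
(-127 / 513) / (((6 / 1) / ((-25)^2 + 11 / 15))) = -31369 / 1215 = -25.82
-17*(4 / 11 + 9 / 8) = -2227 / 88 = -25.31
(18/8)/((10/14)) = 63/20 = 3.15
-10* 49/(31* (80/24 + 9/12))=-120/31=-3.87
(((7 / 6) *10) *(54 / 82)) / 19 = 315 / 779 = 0.40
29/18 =1.61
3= 3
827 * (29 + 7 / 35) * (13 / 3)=1569646 / 15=104643.07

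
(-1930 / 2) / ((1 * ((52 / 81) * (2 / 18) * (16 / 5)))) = -4227.67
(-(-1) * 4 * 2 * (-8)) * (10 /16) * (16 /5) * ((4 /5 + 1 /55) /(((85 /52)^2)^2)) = -8422981632 /574206875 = -14.67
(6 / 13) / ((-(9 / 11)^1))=-22 / 39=-0.56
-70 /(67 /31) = -2170 /67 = -32.39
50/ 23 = 2.17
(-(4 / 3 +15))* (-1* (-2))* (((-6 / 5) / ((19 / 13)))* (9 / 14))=1638 / 95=17.24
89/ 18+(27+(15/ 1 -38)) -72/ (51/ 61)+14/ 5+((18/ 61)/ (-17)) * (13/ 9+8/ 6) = -6945751/ 93330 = -74.42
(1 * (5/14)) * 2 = 5/7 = 0.71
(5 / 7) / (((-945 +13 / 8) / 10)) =-400 / 52829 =-0.01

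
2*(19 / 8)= 19 / 4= 4.75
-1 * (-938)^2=-879844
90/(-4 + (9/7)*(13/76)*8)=-5985/149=-40.17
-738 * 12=-8856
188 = 188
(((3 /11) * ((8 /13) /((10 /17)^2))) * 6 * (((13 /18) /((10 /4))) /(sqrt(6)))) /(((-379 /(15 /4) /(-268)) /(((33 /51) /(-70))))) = -1139 * sqrt(6) /331625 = -0.01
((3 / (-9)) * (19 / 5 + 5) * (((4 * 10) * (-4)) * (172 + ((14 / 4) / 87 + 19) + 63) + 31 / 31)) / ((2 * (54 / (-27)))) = -38897683 / 1305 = -29806.65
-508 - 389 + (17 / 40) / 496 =-17796463 / 19840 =-897.00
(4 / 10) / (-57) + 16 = 15.99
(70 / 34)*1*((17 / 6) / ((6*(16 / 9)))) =35 / 64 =0.55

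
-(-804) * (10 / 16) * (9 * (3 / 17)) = 27135 / 34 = 798.09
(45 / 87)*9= 135 / 29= 4.66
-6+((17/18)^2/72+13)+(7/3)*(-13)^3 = -119423519/23328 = -5119.32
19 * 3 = 57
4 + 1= 5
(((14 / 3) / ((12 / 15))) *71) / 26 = 2485 / 156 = 15.93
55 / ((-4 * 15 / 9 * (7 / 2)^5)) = -264 / 16807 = -0.02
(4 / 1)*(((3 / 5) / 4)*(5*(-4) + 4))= -48 / 5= -9.60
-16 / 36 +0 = -4 / 9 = -0.44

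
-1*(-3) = 3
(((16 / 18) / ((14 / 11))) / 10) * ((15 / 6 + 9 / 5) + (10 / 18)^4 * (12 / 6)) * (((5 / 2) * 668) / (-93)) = -154634986 / 27457785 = -5.63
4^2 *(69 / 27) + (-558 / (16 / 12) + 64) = -5645 / 18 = -313.61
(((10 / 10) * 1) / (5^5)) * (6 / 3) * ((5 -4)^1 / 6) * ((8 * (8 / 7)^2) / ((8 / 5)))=64 / 91875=0.00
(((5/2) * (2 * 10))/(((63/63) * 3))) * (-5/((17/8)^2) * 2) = -32000/867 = -36.91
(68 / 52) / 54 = 17 / 702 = 0.02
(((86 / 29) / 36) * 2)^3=79507 / 17779581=0.00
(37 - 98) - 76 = -137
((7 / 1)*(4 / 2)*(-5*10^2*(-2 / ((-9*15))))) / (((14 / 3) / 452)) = -90400 / 9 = -10044.44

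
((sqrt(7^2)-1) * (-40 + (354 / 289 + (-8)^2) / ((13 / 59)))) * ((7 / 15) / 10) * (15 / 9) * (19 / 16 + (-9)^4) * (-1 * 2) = -5438006035 / 3468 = -1568052.49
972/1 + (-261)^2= 69093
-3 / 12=-1 / 4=-0.25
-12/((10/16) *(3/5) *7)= -32/7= -4.57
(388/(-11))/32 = -97/88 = -1.10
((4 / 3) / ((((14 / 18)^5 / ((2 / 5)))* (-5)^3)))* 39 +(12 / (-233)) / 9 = -4334643604 / 7342558125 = -0.59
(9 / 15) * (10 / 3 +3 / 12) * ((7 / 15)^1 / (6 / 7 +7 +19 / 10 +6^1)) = 2107 / 33090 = 0.06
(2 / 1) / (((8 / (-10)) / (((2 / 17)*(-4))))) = 20 / 17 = 1.18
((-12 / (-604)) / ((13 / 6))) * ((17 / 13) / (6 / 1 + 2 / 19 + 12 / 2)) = 2907 / 2934685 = 0.00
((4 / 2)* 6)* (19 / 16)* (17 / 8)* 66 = 31977 / 16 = 1998.56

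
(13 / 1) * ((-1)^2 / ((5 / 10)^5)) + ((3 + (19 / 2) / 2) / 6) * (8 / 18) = 22495 / 54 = 416.57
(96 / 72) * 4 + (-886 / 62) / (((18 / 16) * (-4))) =2374 / 279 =8.51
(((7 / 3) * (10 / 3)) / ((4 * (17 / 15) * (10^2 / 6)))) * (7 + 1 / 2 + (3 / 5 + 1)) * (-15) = -14.05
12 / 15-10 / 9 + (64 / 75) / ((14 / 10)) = 94 / 315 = 0.30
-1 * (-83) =83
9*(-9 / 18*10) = -45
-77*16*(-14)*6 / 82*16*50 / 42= 985600 / 41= 24039.02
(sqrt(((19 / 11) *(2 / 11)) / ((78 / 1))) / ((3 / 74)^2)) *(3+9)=21904 *sqrt(741) / 1287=463.29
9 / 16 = 0.56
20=20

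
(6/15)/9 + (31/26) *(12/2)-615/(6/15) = -1790453/1170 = -1530.30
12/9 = 4/3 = 1.33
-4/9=-0.44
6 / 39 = 2 / 13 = 0.15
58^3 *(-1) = -195112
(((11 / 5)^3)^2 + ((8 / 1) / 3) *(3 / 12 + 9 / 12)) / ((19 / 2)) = 10879366 / 890625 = 12.22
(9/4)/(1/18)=81/2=40.50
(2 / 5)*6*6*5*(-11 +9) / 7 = -20.57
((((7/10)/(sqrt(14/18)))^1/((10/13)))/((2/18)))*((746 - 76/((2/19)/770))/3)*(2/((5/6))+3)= -9280543.39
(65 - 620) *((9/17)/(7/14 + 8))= -34.57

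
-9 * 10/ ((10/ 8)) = -72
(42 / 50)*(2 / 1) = 42 / 25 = 1.68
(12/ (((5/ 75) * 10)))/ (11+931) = 3/ 157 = 0.02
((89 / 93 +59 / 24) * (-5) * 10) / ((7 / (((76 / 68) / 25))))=-2299 / 2108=-1.09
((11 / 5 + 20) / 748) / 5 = 111 / 18700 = 0.01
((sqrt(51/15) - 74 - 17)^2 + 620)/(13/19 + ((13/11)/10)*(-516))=-9305098/63011 + 2926*sqrt(85)/4847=-142.11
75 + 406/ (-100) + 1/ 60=70.96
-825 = -825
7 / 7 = 1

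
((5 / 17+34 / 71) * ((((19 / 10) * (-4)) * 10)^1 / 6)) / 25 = -11818 / 30175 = -0.39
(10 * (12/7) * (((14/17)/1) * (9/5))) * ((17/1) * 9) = 3888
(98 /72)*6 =49 /6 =8.17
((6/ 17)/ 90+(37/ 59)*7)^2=19.31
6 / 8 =3 / 4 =0.75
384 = 384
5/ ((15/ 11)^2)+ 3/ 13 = 1708/ 585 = 2.92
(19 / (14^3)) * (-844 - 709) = -29507 / 2744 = -10.75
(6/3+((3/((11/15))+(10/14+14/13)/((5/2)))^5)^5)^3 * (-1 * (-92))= 127940243852127708017674400000000000000000000000000000.00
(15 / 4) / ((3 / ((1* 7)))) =35 / 4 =8.75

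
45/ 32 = 1.41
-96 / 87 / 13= -32 / 377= -0.08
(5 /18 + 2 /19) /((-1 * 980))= -131 /335160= -0.00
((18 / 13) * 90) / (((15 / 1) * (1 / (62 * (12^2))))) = 964224 / 13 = 74171.08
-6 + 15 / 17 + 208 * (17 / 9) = 59329 / 153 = 387.77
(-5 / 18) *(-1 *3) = 5 / 6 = 0.83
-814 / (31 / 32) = -26048 / 31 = -840.26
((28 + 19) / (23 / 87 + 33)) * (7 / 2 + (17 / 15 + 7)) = 475687 / 28940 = 16.44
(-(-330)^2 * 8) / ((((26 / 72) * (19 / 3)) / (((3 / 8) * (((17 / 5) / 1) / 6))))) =-19994040 / 247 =-80947.53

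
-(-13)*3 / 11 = 39 / 11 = 3.55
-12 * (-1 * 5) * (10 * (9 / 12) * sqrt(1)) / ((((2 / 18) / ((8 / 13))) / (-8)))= -259200 / 13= -19938.46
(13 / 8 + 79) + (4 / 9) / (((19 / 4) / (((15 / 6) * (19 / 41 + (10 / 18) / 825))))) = 1344870599 / 16658136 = 80.73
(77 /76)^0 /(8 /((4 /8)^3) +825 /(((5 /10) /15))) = 0.00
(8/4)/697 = 2/697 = 0.00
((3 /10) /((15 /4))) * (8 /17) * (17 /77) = 16 /1925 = 0.01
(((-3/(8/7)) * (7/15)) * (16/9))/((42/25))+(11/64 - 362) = -627479/1728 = -363.12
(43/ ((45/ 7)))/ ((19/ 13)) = 4.58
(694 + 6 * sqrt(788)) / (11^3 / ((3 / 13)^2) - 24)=108 * sqrt(197) / 224723 + 6246 / 224723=0.03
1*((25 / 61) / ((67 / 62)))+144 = 590078 / 4087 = 144.38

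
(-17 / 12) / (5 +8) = -17 / 156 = -0.11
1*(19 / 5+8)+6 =17.80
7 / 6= 1.17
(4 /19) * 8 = 32 /19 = 1.68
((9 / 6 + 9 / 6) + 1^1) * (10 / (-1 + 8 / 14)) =-280 / 3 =-93.33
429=429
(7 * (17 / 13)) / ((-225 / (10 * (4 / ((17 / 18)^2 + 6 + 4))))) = -34272 / 229385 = -0.15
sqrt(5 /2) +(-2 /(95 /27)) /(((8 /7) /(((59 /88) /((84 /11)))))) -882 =-10725651 /12160 +sqrt(10) /2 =-880.46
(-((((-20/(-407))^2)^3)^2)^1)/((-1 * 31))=4096000000000000/640463824709344578007208171901631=0.00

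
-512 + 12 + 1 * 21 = -479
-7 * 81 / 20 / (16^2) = -0.11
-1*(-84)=84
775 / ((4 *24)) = 775 / 96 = 8.07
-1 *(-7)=7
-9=-9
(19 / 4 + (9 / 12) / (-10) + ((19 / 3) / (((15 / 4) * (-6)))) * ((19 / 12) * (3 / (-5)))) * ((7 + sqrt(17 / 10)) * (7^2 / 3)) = 1307761 * sqrt(170) / 162000 + 9154327 / 16200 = 670.34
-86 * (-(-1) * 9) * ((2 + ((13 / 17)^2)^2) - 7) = 301120056 / 83521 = 3605.32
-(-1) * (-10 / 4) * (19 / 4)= -95 / 8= -11.88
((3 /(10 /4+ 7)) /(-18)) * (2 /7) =-2 /399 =-0.01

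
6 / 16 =3 / 8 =0.38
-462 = -462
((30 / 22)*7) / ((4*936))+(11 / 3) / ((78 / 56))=108521 / 41184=2.64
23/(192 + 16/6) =69/584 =0.12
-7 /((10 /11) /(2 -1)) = -77 /10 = -7.70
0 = 0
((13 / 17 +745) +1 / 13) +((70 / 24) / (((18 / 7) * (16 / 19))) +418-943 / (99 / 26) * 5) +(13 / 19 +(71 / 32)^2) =-86183418905 / 1277033472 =-67.49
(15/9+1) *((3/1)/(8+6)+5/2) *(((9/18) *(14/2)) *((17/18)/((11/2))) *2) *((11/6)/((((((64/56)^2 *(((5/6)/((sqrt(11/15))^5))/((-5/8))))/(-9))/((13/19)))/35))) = 9172163 *sqrt(165)/129600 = 909.09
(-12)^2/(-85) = -1.69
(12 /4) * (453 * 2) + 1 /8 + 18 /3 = 21793 /8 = 2724.12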